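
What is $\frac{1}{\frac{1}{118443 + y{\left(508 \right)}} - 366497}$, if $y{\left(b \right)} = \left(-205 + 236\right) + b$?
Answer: $- \frac{118982}{43606546053} \approx -2.7285 \cdot 10^{-6}$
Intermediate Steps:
$y{\left(b \right)} = 31 + b$
$\frac{1}{\frac{1}{118443 + y{\left(508 \right)}} - 366497} = \frac{1}{\frac{1}{118443 + \left(31 + 508\right)} - 366497} = \frac{1}{\frac{1}{118443 + 539} - 366497} = \frac{1}{\frac{1}{118982} - 366497} = \frac{1}{- \frac{43606546053}{118982}} = - \frac{118982}{43606546053}$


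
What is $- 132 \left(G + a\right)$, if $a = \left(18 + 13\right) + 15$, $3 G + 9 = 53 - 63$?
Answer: $-5236$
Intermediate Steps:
$G = - \frac{19}{3}$ ($G = -3 + \frac{53 - 63}{3} = -3 + \frac{1}{3} \left(-10\right) = -3 - \frac{10}{3} = - \frac{19}{3} \approx -6.3333$)
$a = 46$ ($a = 31 + 15 = 46$)
$- 132 \left(G + a\right) = - 132 \left(- \frac{19}{3} + 46\right) = \left(-132\right) \frac{119}{3} = -5236$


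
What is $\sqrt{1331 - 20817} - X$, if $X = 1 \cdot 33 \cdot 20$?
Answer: $-660 + i \sqrt{19486} \approx -660.0 + 139.59 i$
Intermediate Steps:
$X = 660$ ($X = 33 \cdot 20 = 660$)
$\sqrt{1331 - 20817} - X = \sqrt{1331 - 20817} - 660 = \sqrt{-19486} - 660 = i \sqrt{19486} - 660 = -660 + i \sqrt{19486}$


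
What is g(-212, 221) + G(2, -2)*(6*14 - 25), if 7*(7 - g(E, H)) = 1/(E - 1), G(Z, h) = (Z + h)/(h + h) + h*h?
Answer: 362314/1491 ≈ 243.00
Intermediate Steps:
G(Z, h) = h² + (Z + h)/(2*h) (G(Z, h) = (Z + h)/((2*h)) + h² = (Z + h)*(1/(2*h)) + h² = (Z + h)/(2*h) + h² = h² + (Z + h)/(2*h))
g(E, H) = 7 - 1/(7*(-1 + E)) (g(E, H) = 7 - 1/(7*(E - 1)) = 7 - 1/(7*(-1 + E)))
g(-212, 221) + G(2, -2)*(6*14 - 25) = (-50 + 49*(-212))/(7*(-1 - 212)) + ((½)*(2 - 2 + 2*(-2)³)/(-2))*(6*14 - 25) = (⅐)*(-50 - 10388)/(-213) + ((½)*(-½)*(2 - 2 + 2*(-8)))*(84 - 25) = (⅐)*(-1/213)*(-10438) + ((½)*(-½)*(2 - 2 - 16))*59 = 10438/1491 + ((½)*(-½)*(-16))*59 = 10438/1491 + 4*59 = 10438/1491 + 236 = 362314/1491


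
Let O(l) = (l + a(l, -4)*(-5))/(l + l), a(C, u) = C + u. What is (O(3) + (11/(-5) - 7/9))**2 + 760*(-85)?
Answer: -130809524/2025 ≈ -64597.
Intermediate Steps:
O(l) = (20 - 4*l)/(2*l) (O(l) = (l + (l - 4)*(-5))/(l + l) = (l + (-4 + l)*(-5))/((2*l)) = (l + (20 - 5*l))*(1/(2*l)) = (20 - 4*l)*(1/(2*l)) = (20 - 4*l)/(2*l))
(O(3) + (11/(-5) - 7/9))**2 + 760*(-85) = ((-2 + 10/3) + (11/(-5) - 7/9))**2 + 760*(-85) = ((-2 + 10*(1/3)) + (11*(-1/5) - 7*1/9))**2 - 64600 = ((-2 + 10/3) + (-11/5 - 7/9))**2 - 64600 = (4/3 - 134/45)**2 - 64600 = (-74/45)**2 - 64600 = 5476/2025 - 64600 = -130809524/2025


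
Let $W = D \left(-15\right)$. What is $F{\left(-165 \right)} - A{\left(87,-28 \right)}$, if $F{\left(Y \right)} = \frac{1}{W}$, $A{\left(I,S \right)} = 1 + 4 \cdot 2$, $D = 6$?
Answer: $- \frac{811}{90} \approx -9.0111$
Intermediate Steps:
$A{\left(I,S \right)} = 9$ ($A{\left(I,S \right)} = 1 + 8 = 9$)
$W = -90$ ($W = 6 \left(-15\right) = -90$)
$F{\left(Y \right)} = - \frac{1}{90}$ ($F{\left(Y \right)} = \frac{1}{-90} = - \frac{1}{90}$)
$F{\left(-165 \right)} - A{\left(87,-28 \right)} = - \frac{1}{90} - 9 = - \frac{811}{90}$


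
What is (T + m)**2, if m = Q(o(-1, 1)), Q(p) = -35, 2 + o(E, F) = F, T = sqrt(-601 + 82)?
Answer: (35 - I*sqrt(519))**2 ≈ 706.0 - 1594.7*I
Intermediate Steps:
T = I*sqrt(519) (T = sqrt(-519) = I*sqrt(519) ≈ 22.782*I)
o(E, F) = -2 + F
m = -35
(T + m)**2 = (I*sqrt(519) - 35)**2 = (-35 + I*sqrt(519))**2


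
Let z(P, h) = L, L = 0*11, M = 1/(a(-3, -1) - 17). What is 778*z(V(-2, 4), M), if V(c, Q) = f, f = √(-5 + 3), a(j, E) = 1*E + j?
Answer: 0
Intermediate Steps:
a(j, E) = E + j
f = I*√2 (f = √(-2) = I*√2 ≈ 1.4142*I)
V(c, Q) = I*√2
M = -1/21 (M = 1/((-1 - 3) - 17) = 1/(-4 - 17) = 1/(-21) = -1/21 ≈ -0.047619)
L = 0
z(P, h) = 0
778*z(V(-2, 4), M) = 778*0 = 0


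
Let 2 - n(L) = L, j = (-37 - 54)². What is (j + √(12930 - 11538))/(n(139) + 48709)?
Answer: 8281/48572 + √87/12143 ≈ 0.17126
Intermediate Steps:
j = 8281 (j = (-91)² = 8281)
n(L) = 2 - L
(j + √(12930 - 11538))/(n(139) + 48709) = (8281 + √(12930 - 11538))/((2 - 1*139) + 48709) = (8281 + √1392)/((2 - 139) + 48709) = (8281 + 4*√87)/(-137 + 48709) = (8281 + 4*√87)/48572 = (8281 + 4*√87)*(1/48572) = 8281/48572 + √87/12143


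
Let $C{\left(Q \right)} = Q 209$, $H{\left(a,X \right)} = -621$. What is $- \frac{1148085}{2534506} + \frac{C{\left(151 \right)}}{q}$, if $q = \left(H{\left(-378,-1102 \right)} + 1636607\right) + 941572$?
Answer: $- \frac{719817300394}{1633209054087} \approx -0.44074$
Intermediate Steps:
$C{\left(Q \right)} = 209 Q$
$q = 2577558$ ($q = \left(-621 + 1636607\right) + 941572 = 1635986 + 941572 = 2577558$)
$- \frac{1148085}{2534506} + \frac{C{\left(151 \right)}}{q} = - \frac{1148085}{2534506} + \frac{209 \cdot 151}{2577558} = \left(-1148085\right) \frac{1}{2534506} + 31559 \cdot \frac{1}{2577558} = - \frac{1148085}{2534506} + \frac{31559}{2577558} = - \frac{719817300394}{1633209054087}$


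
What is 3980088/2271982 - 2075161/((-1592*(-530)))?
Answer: -678244694111/958503766160 ≈ -0.70761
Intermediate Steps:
3980088/2271982 - 2075161/((-1592*(-530))) = 3980088*(1/2271982) - 2075161/843760 = 1990044/1135991 - 2075161*1/843760 = 1990044/1135991 - 2075161/843760 = -678244694111/958503766160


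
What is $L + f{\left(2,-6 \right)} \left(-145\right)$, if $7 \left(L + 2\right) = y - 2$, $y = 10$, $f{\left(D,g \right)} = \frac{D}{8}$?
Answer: $- \frac{1039}{28} \approx -37.107$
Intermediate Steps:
$f{\left(D,g \right)} = \frac{D}{8}$ ($f{\left(D,g \right)} = D \frac{1}{8} = \frac{D}{8}$)
$L = - \frac{6}{7}$ ($L = -2 + \frac{10 - 2}{7} = -2 + \frac{1}{7} \cdot 8 = -2 + \frac{8}{7} = - \frac{6}{7} \approx -0.85714$)
$L + f{\left(2,-6 \right)} \left(-145\right) = - \frac{6}{7} + \frac{1}{8} \cdot 2 \left(-145\right) = - \frac{6}{7} + \frac{1}{4} \left(-145\right) = - \frac{6}{7} - \frac{145}{4} = - \frac{1039}{28}$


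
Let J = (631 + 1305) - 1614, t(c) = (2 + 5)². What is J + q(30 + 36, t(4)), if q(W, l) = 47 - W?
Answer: 303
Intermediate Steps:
t(c) = 49 (t(c) = 7² = 49)
J = 322 (J = 1936 - 1614 = 322)
J + q(30 + 36, t(4)) = 322 + (47 - (30 + 36)) = 322 + (47 - 1*66) = 322 + (47 - 66) = 322 - 19 = 303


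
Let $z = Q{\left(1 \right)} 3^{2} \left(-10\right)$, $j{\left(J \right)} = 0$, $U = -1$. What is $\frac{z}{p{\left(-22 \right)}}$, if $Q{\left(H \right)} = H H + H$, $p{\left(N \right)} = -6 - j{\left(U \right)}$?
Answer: $30$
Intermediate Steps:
$p{\left(N \right)} = -6$ ($p{\left(N \right)} = -6 - 0 = -6 + 0 = -6$)
$Q{\left(H \right)} = H + H^{2}$ ($Q{\left(H \right)} = H^{2} + H = H + H^{2}$)
$z = -180$ ($z = 1 \left(1 + 1\right) 3^{2} \left(-10\right) = 1 \cdot 2 \cdot 9 \left(-10\right) = 2 \left(-90\right) = -180$)
$\frac{z}{p{\left(-22 \right)}} = - \frac{180}{-6} = \left(-180\right) \left(- \frac{1}{6}\right) = 30$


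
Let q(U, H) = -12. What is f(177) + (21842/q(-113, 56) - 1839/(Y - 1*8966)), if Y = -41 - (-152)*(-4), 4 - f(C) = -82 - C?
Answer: -29940637/19230 ≈ -1557.0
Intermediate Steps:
f(C) = 86 + C (f(C) = 4 - (-82 - C) = 4 + (82 + C) = 86 + C)
Y = -649 (Y = -41 - 38*16 = -41 - 608 = -649)
f(177) + (21842/q(-113, 56) - 1839/(Y - 1*8966)) = (86 + 177) + (21842/(-12) - 1839/(-649 - 1*8966)) = 263 + (21842*(-1/12) - 1839/(-649 - 8966)) = 263 + (-10921/6 - 1839/(-9615)) = 263 + (-10921/6 - 1839*(-1/9615)) = 263 + (-10921/6 + 613/3205) = 263 - 34998127/19230 = -29940637/19230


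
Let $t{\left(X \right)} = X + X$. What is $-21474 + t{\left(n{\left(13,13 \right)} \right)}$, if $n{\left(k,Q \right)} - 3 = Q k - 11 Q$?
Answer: $-21416$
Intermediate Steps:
$n{\left(k,Q \right)} = 3 - 11 Q + Q k$ ($n{\left(k,Q \right)} = 3 + \left(Q k - 11 Q\right) = 3 + \left(- 11 Q + Q k\right) = 3 - 11 Q + Q k$)
$t{\left(X \right)} = 2 X$
$-21474 + t{\left(n{\left(13,13 \right)} \right)} = -21474 + 2 \left(3 - 143 + 13 \cdot 13\right) = -21474 + 2 \left(3 - 143 + 169\right) = -21474 + 2 \cdot 29 = -21474 + 58 = -21416$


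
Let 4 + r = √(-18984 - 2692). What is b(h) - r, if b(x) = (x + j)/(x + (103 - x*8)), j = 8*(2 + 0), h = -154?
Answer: 4586/1181 - 2*I*√5419 ≈ 3.8831 - 147.23*I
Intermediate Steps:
r = -4 + 2*I*√5419 (r = -4 + √(-18984 - 2692) = -4 + √(-21676) = -4 + 2*I*√5419 ≈ -4.0 + 147.23*I)
j = 16 (j = 8*2 = 16)
b(x) = (16 + x)/(103 - 7*x) (b(x) = (x + 16)/(x + (103 - x*8)) = (16 + x)/(x + (103 - 8*x)) = (16 + x)/(103 - 7*x))
b(h) - r = (-16 - 1*(-154))/(-103 + 7*(-154)) - (-4 + 2*I*√5419) = (-16 + 154)/(-103 - 1078) + (4 - 2*I*√5419) = 138/(-1181) + (4 - 2*I*√5419) = -1/1181*138 + (4 - 2*I*√5419) = -138/1181 + (4 - 2*I*√5419) = 4586/1181 - 2*I*√5419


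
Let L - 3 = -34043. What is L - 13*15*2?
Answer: -34430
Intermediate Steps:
L = -34040 (L = 3 - 34043 = -34040)
L - 13*15*2 = -34040 - 13*15*2 = -34040 - 195*2 = -34040 - 390 = -34430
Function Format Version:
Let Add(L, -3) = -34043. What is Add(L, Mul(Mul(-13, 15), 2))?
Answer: -34430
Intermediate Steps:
L = -34040 (L = Add(3, -34043) = -34040)
Add(L, Mul(Mul(-13, 15), 2)) = Add(-34040, Mul(Mul(-13, 15), 2)) = Add(-34040, Mul(-195, 2)) = Add(-34040, -390) = -34430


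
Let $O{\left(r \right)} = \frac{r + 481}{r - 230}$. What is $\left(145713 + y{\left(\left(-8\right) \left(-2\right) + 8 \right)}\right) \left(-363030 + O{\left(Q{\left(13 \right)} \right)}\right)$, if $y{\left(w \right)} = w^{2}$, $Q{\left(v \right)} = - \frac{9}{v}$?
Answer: $- \frac{159269693142846}{2999} \approx -5.3108 \cdot 10^{10}$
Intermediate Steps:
$O{\left(r \right)} = \frac{481 + r}{-230 + r}$
$\left(145713 + y{\left(\left(-8\right) \left(-2\right) + 8 \right)}\right) \left(-363030 + O{\left(Q{\left(13 \right)} \right)}\right) = \left(145713 + \left(\left(-8\right) \left(-2\right) + 8\right)^{2}\right) \left(-363030 + \frac{481 - \frac{9}{13}}{-230 - \frac{9}{13}}\right) = \left(145713 + \left(16 + 8\right)^{2}\right) \left(-363030 + \frac{481 - \frac{9}{13}}{-230 - \frac{9}{13}}\right) = \left(145713 + 24^{2}\right) \left(-363030 + \frac{481 - \frac{9}{13}}{-230 - \frac{9}{13}}\right) = \left(145713 + 576\right) \left(-363030 + \frac{1}{- \frac{2999}{13}} \cdot \frac{6244}{13}\right) = 146289 \left(-363030 - \frac{6244}{2999}\right) = 146289 \left(- \frac{1088733214}{2999}\right) = - \frac{159269693142846}{2999}$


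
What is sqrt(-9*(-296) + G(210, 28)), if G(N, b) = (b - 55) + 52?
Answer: sqrt(2689) ≈ 51.856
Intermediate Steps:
G(N, b) = -3 + b (G(N, b) = (-55 + b) + 52 = -3 + b)
sqrt(-9*(-296) + G(210, 28)) = sqrt(-9*(-296) + (-3 + 28)) = sqrt(2664 + 25) = sqrt(2689)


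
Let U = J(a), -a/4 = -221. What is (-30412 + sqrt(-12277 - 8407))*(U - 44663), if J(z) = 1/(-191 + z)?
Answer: 941295740696/693 - 61902916*I*sqrt(5171)/693 ≈ 1.3583e+9 - 6.4234e+6*I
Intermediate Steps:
a = 884 (a = -4*(-221) = 884)
U = 1/693 (U = 1/(-191 + 884) = 1/693 ≈ 0.0014430)
(-30412 + sqrt(-12277 - 8407))*(U - 44663) = (-30412 + sqrt(-12277 - 8407))*(1/693 - 44663) = (-30412 + sqrt(-20684))*(-30951458/693) = (-30412 + 2*I*sqrt(5171))*(-30951458/693) = 941295740696/693 - 61902916*I*sqrt(5171)/693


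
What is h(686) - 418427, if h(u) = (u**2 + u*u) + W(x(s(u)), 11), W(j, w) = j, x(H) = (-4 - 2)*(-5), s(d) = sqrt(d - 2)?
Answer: 522795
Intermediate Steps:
s(d) = sqrt(-2 + d)
x(H) = 30 (x(H) = -6*(-5) = 30)
h(u) = 30 + 2*u**2 (h(u) = (u**2 + u*u) + 30 = (u**2 + u**2) + 30 = 2*u**2 + 30 = 30 + 2*u**2)
h(686) - 418427 = (30 + 2*686**2) - 418427 = (30 + 2*470596) - 418427 = (30 + 941192) - 418427 = 941222 - 418427 = 522795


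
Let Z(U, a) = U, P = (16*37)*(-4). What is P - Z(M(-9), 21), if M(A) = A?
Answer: -2359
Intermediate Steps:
P = -2368 (P = 592*(-4) = -2368)
P - Z(M(-9), 21) = -2368 - 1*(-9) = -2368 + 9 = -2359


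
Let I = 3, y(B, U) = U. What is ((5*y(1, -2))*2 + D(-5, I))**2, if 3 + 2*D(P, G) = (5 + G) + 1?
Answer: 289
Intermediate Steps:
D(P, G) = 3/2 + G/2 (D(P, G) = -3/2 + ((5 + G) + 1)/2 = -3/2 + (6 + G)/2 = -3/2 + (3 + G/2) = 3/2 + G/2)
((5*y(1, -2))*2 + D(-5, I))**2 = ((5*(-2))*2 + (3/2 + (1/2)*3))**2 = (-10*2 + (3/2 + 3/2))**2 = (-20 + 3)**2 = (-17)**2 = 289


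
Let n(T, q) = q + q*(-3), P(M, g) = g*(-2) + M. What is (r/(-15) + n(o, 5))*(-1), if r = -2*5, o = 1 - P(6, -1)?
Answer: 28/3 ≈ 9.3333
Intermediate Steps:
P(M, g) = M - 2*g (P(M, g) = -2*g + M = M - 2*g)
o = -7 (o = 1 - (6 - 2*(-1)) = 1 - (6 + 2) = 1 - 1*8 = 1 - 8 = -7)
n(T, q) = -2*q (n(T, q) = q - 3*q = -2*q)
r = -10
(r/(-15) + n(o, 5))*(-1) = (-10/(-15) - 2*5)*(-1) = (-10*(-1/15) - 10)*(-1) = (⅔ - 10)*(-1) = -28/3*(-1) = 28/3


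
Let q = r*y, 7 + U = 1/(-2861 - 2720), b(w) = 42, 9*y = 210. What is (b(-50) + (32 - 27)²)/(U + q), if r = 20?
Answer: 1121781/7696196 ≈ 0.14576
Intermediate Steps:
y = 70/3 (y = (⅑)*210 = 70/3 ≈ 23.333)
U = -39068/5581 (U = -7 + 1/(-2861 - 2720) = -7 + 1/(-5581) = -7 - 1/5581 = -39068/5581 ≈ -7.0002)
q = 1400/3 (q = 20*(70/3) = 1400/3 ≈ 466.67)
(b(-50) + (32 - 27)²)/(U + q) = (42 + (32 - 27)²)/(-39068/5581 + 1400/3) = (42 + 5²)/(7696196/16743) = (42 + 25)*(16743/7696196) = 67*(16743/7696196) = 1121781/7696196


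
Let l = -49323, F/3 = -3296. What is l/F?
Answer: 16441/3296 ≈ 4.9882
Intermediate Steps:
F = -9888 (F = 3*(-3296) = -9888)
l/F = -49323/(-9888) = -49323*(-1/9888) = 16441/3296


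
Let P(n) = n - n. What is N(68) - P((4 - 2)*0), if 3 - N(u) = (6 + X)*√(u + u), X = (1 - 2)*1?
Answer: 3 - 10*√34 ≈ -55.310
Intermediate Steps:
P(n) = 0
X = -1 (X = -1*1 = -1)
N(u) = 3 - 5*√2*√u (N(u) = 3 - (6 - 1)*√(u + u) = 3 - 5*√(2*u) = 3 - 5*√2*√u)
N(68) - P((4 - 2)*0) = (3 - 5*√2*√68) - 1*0 = (3 - 5*√2*2*√17) + 0 = (3 - 10*√34) + 0 = 3 - 10*√34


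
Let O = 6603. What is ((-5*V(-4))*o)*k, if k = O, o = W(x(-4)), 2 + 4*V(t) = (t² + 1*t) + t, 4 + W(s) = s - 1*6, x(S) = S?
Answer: 693315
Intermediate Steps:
W(s) = -10 + s (W(s) = -4 + (s - 1*6) = -4 + (s - 6) = -4 + (-6 + s) = -10 + s)
V(t) = -½ + t/2 + t²/4 (V(t) = -½ + ((t² + 1*t) + t)/4 = -½ + ((t² + t) + t)/4 = -½ + ((t + t²) + t)/4 = -½ + (t² + 2*t)/4 = -½ + (t/2 + t²/4) = -½ + t/2 + t²/4)
o = -14 (o = -10 - 4 = -14)
k = 6603
((-5*V(-4))*o)*k = (-5*(-½ + (½)*(-4) + (¼)*(-4)²)*(-14))*6603 = (-5*(-½ - 2 + (¼)*16)*(-14))*6603 = (-5*(-½ - 2 + 4)*(-14))*6603 = (-5*3/2*(-14))*6603 = -15/2*(-14)*6603 = 105*6603 = 693315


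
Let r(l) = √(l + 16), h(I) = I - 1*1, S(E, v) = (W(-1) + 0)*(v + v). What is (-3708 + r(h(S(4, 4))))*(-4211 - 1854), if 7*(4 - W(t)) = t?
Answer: 22489020 - 6065*√2359/7 ≈ 2.2447e+7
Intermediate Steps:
W(t) = 4 - t/7
S(E, v) = 58*v/7 (S(E, v) = ((4 - ⅐*(-1)) + 0)*(v + v) = ((4 + ⅐) + 0)*(2*v) = (29/7 + 0)*(2*v) = 29*(2*v)/7 = 58*v/7)
h(I) = -1 + I (h(I) = I - 1 = -1 + I)
r(l) = √(16 + l)
(-3708 + r(h(S(4, 4))))*(-4211 - 1854) = (-3708 + √(16 + (-1 + (58/7)*4)))*(-4211 - 1854) = (-3708 + √(16 + (-1 + 232/7)))*(-6065) = (-3708 + √(16 + 225/7))*(-6065) = (-3708 + √(337/7))*(-6065) = (-3708 + √2359/7)*(-6065) = 22489020 - 6065*√2359/7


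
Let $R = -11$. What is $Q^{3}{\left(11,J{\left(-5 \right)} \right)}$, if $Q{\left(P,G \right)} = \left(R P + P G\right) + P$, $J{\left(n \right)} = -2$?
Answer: $-2299968$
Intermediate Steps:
$Q{\left(P,G \right)} = - 10 P + G P$ ($Q{\left(P,G \right)} = \left(- 11 P + P G\right) + P = \left(- 11 P + G P\right) + P = - 10 P + G P$)
$Q^{3}{\left(11,J{\left(-5 \right)} \right)} = \left(11 \left(-10 - 2\right)\right)^{3} = \left(11 \left(-12\right)\right)^{3} = \left(-132\right)^{3} = -2299968$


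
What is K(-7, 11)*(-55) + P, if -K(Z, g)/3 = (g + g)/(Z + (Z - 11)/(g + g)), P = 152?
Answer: -13429/43 ≈ -312.30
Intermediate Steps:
K(Z, g) = -6*g/(Z + (-11 + Z)/(2*g)) (K(Z, g) = -3*(g + g)/(Z + (Z - 11)/(g + g)) = -3*2*g/(Z + (-11 + Z)/((2*g))) = -3*2*g/(Z + (-11 + Z)*(1/(2*g))) = -3*2*g/(Z + (-11 + Z)/(2*g)) = -6*g/(Z + (-11 + Z)/(2*g)))
K(-7, 11)*(-55) + P = -12*11²/(-11 - 7 + 2*(-7)*11)*(-55) + 152 = -12*121/(-11 - 7 - 154)*(-55) + 152 = -12*121/(-172)*(-55) + 152 = -12*121*(-1/172)*(-55) + 152 = (363/43)*(-55) + 152 = -19965/43 + 152 = -13429/43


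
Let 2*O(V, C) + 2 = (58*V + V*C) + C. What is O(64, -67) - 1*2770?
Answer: -6185/2 ≈ -3092.5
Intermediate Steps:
O(V, C) = -1 + C/2 + 29*V + C*V/2 (O(V, C) = -1 + ((58*V + V*C) + C)/2 = -1 + ((58*V + C*V) + C)/2 = -1 + (C + 58*V + C*V)/2 = -1 + (C/2 + 29*V + C*V/2) = -1 + C/2 + 29*V + C*V/2)
O(64, -67) - 1*2770 = (-1 + (1/2)*(-67) + 29*64 + (1/2)*(-67)*64) - 1*2770 = (-1 - 67/2 + 1856 - 2144) - 2770 = -645/2 - 2770 = -6185/2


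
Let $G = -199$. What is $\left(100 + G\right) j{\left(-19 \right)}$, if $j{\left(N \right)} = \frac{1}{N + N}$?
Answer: $\frac{99}{38} \approx 2.6053$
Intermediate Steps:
$j{\left(N \right)} = \frac{1}{2 N}$
$\left(100 + G\right) j{\left(-19 \right)} = \left(100 - 199\right) \frac{1}{2 \left(-19\right)} = - 99 \cdot \frac{1}{2} \left(- \frac{1}{19}\right) = \left(-99\right) \left(- \frac{1}{38}\right) = \frac{99}{38}$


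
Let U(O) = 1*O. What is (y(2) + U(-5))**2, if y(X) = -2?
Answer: 49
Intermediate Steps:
U(O) = O
(y(2) + U(-5))**2 = (-2 - 5)**2 = (-7)**2 = 49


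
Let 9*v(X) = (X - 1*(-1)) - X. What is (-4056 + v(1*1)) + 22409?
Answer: 165178/9 ≈ 18353.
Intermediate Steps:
v(X) = ⅑ (v(X) = ((X - 1*(-1)) - X)/9 = ((X + 1) - X)/9 = ((1 + X) - X)/9 = (⅑)*1 = ⅑)
(-4056 + v(1*1)) + 22409 = (-4056 + ⅑) + 22409 = -36503/9 + 22409 = 165178/9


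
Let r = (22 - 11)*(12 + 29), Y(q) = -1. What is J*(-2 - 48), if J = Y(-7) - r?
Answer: 22600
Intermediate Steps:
r = 451 (r = 11*41 = 451)
J = -452 (J = -1 - 1*451 = -1 - 451 = -452)
J*(-2 - 48) = -452*(-2 - 48) = -452*(-50) = 22600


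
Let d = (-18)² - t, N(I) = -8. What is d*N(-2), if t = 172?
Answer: -1216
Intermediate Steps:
d = 152 (d = (-18)² - 1*172 = 324 - 172 = 152)
d*N(-2) = 152*(-8) = -1216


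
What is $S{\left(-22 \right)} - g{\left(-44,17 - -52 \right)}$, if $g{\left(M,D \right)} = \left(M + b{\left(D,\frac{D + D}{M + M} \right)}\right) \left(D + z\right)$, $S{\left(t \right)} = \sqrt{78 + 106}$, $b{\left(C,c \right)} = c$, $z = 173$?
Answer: $\frac{22055}{2} + 2 \sqrt{46} \approx 11041.0$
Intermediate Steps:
$S{\left(t \right)} = 2 \sqrt{46}$ ($S{\left(t \right)} = \sqrt{184} = 2 \sqrt{46}$)
$g{\left(M,D \right)} = \left(173 + D\right) \left(M + \frac{D}{M}\right)$ ($g{\left(M,D \right)} = \left(M + \frac{D + D}{M + M}\right) \left(D + 173\right) = \left(M + \frac{2 D}{2 M}\right) \left(173 + D\right) = \left(M + 2 D \frac{1}{2 M}\right) \left(173 + D\right) = \left(M + \frac{D}{M}\right) \left(173 + D\right) = \left(173 + D\right) \left(M + \frac{D}{M}\right)$)
$S{\left(-22 \right)} - g{\left(-44,17 - -52 \right)} = 2 \sqrt{46} - \frac{\left(17 - -52\right)^{2} + 173 \left(17 - -52\right) + \left(-44\right)^{2} \left(173 + \left(17 - -52\right)\right)}{-44} = 2 \sqrt{46} - - \frac{\left(17 + 52\right)^{2} + 173 \left(17 + 52\right) + 1936 \left(173 + \left(17 + 52\right)\right)}{44} = 2 \sqrt{46} - - \frac{69^{2} + 173 \cdot 69 + 1936 \left(173 + 69\right)}{44} = 2 \sqrt{46} - - \frac{4761 + 11937 + 1936 \cdot 242}{44} = 2 \sqrt{46} - - \frac{4761 + 11937 + 468512}{44} = 2 \sqrt{46} - \left(- \frac{1}{44}\right) 485210 = 2 \sqrt{46} - - \frac{22055}{2} = 2 \sqrt{46} + \frac{22055}{2} = \frac{22055}{2} + 2 \sqrt{46}$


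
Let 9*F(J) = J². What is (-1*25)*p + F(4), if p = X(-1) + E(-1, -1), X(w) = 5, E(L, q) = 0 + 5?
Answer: -2234/9 ≈ -248.22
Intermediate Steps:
E(L, q) = 5
p = 10 (p = 5 + 5 = 10)
F(J) = J²/9
(-1*25)*p + F(4) = -1*25*10 + (⅑)*4² = -25*10 + (⅑)*16 = -250 + 16/9 = -2234/9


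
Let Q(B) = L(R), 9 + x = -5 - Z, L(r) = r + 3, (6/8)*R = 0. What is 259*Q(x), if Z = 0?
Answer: 777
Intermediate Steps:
R = 0 (R = (4/3)*0 = 0)
L(r) = 3 + r
x = -14 (x = -9 + (-5 - 1*0) = -9 + (-5 + 0) = -9 - 5 = -14)
Q(B) = 3 (Q(B) = 3 + 0 = 3)
259*Q(x) = 259*3 = 777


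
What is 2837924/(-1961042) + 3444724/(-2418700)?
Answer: -1702416902651/592896535675 ≈ -2.8714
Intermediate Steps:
2837924/(-1961042) + 3444724/(-2418700) = 2837924*(-1/1961042) + 3444724*(-1/2418700) = -1418962/980521 - 861181/604675 = -1702416902651/592896535675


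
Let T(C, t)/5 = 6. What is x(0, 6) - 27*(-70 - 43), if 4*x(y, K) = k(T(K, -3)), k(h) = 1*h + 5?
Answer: 12239/4 ≈ 3059.8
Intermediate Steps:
T(C, t) = 30 (T(C, t) = 5*6 = 30)
k(h) = 5 + h (k(h) = h + 5 = 5 + h)
x(y, K) = 35/4 (x(y, K) = (5 + 30)/4 = (¼)*35 = 35/4)
x(0, 6) - 27*(-70 - 43) = 35/4 - 27*(-70 - 43) = 35/4 - 27*(-113) = 35/4 + 3051 = 12239/4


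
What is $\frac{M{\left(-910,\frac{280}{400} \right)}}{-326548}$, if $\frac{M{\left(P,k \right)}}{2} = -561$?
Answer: $\frac{561}{163274} \approx 0.0034359$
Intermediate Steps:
$M{\left(P,k \right)} = -1122$ ($M{\left(P,k \right)} = 2 \left(-561\right) = -1122$)
$\frac{M{\left(-910,\frac{280}{400} \right)}}{-326548} = - \frac{1122}{-326548} = \left(-1122\right) \left(- \frac{1}{326548}\right) = \frac{561}{163274}$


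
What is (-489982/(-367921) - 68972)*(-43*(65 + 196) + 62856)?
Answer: -1310226473056590/367921 ≈ -3.5612e+9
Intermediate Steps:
(-489982/(-367921) - 68972)*(-43*(65 + 196) + 62856) = (-489982*(-1/367921) - 68972)*(-43*261 + 62856) = (489982/367921 - 68972)*(-11223 + 62856) = -25375757230/367921*51633 = -1310226473056590/367921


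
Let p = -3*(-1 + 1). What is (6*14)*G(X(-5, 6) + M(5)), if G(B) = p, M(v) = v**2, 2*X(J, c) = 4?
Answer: 0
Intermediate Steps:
X(J, c) = 2 (X(J, c) = (1/2)*4 = 2)
p = 0 (p = -3*0 = 0)
G(B) = 0
(6*14)*G(X(-5, 6) + M(5)) = (6*14)*0 = 84*0 = 0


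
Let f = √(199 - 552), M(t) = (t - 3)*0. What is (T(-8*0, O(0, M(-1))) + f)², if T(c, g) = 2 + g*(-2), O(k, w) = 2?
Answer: (2 - I*√353)² ≈ -349.0 - 75.153*I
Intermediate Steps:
M(t) = 0 (M(t) = (-3 + t)*0 = 0)
T(c, g) = 2 - 2*g
f = I*√353 (f = √(-353) = I*√353 ≈ 18.788*I)
(T(-8*0, O(0, M(-1))) + f)² = ((2 - 2*2) + I*√353)² = ((2 - 4) + I*√353)² = (-2 + I*√353)²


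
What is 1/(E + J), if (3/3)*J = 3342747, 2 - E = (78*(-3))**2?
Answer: 1/3287993 ≈ 3.0414e-7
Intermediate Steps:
E = -54754 (E = 2 - (78*(-3))**2 = 2 - 1*(-234)**2 = 2 - 1*54756 = 2 - 54756 = -54754)
J = 3342747
1/(E + J) = 1/(-54754 + 3342747) = 1/3287993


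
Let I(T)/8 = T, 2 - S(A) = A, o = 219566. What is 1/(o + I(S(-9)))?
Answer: 1/219654 ≈ 4.5526e-6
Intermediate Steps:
S(A) = 2 - A
I(T) = 8*T
1/(o + I(S(-9))) = 1/(219566 + 8*(2 - 1*(-9))) = 1/(219566 + 8*(2 + 9)) = 1/(219566 + 8*11) = 1/(219566 + 88) = 1/219654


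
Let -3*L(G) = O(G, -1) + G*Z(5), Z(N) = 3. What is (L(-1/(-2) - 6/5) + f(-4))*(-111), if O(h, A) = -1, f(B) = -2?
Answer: 1073/10 ≈ 107.30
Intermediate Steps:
L(G) = ⅓ - G (L(G) = -(-1 + G*3)/3 = -(-1 + 3*G)/3 = ⅓ - G)
(L(-1/(-2) - 6/5) + f(-4))*(-111) = ((⅓ - (-1/(-2) - 6/5)) - 2)*(-111) = ((⅓ - (-1*(-½) - 6*⅕)) - 2)*(-111) = ((⅓ - (½ - 6/5)) - 2)*(-111) = ((⅓ - 1*(-7/10)) - 2)*(-111) = ((⅓ + 7/10) - 2)*(-111) = (31/30 - 2)*(-111) = -29/30*(-111) = 1073/10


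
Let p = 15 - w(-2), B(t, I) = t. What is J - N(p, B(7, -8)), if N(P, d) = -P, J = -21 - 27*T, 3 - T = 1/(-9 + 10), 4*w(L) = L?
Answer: -119/2 ≈ -59.500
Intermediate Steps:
w(L) = L/4
T = 2 (T = 3 - 1/(-9 + 10) = 3 - 1/1 = 3 - 1*1 = 3 - 1 = 2)
p = 31/2 (p = 15 - (-2)/4 = 15 - 1*(-½) = 15 + ½ = 31/2 ≈ 15.500)
J = -75 (J = -21 - 27*2 = -21 - 54 = -75)
J - N(p, B(7, -8)) = -75 - (-1)*31/2 = -75 - 1*(-31/2) = -75 + 31/2 = -119/2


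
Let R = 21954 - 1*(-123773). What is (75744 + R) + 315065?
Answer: 536536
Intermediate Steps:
R = 145727 (R = 21954 + 123773 = 145727)
(75744 + R) + 315065 = (75744 + 145727) + 315065 = 221471 + 315065 = 536536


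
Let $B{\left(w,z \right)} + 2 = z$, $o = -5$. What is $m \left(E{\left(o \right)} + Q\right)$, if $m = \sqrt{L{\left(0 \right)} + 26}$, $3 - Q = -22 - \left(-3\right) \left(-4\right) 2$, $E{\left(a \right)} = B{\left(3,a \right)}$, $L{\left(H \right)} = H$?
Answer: $42 \sqrt{26} \approx 214.16$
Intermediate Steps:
$B{\left(w,z \right)} = -2 + z$
$E{\left(a \right)} = -2 + a$
$Q = 49$ ($Q = 3 - \left(-22 - \left(-3\right) \left(-4\right) 2\right) = 3 - \left(-22 - 12 \cdot 2\right) = 3 - \left(-22 - 24\right) = 3 - -46 = 3 + 46 = 49$)
$m = \sqrt{26}$ ($m = \sqrt{0 + 26} = \sqrt{26} \approx 5.099$)
$m \left(E{\left(o \right)} + Q\right) = \sqrt{26} \left(\left(-2 - 5\right) + 49\right) = \sqrt{26} \left(-7 + 49\right) = \sqrt{26} \cdot 42 = 42 \sqrt{26}$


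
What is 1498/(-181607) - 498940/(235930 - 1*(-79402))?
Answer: -22770840979/14316624631 ≈ -1.5905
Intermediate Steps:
1498/(-181607) - 498940/(235930 - 1*(-79402)) = 1498*(-1/181607) - 498940/(235930 + 79402) = -1498/181607 - 498940/315332 = -1498/181607 - 498940*1/315332 = -1498/181607 - 124735/78833 = -22770840979/14316624631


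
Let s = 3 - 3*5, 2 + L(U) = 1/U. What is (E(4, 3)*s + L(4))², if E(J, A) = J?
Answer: 39601/16 ≈ 2475.1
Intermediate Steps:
L(U) = -2 + 1/U
s = -12 (s = 3 - 15 = -12)
(E(4, 3)*s + L(4))² = (4*(-12) + (-2 + 1/4))² = (-48 + (-2 + ¼))² = (-48 - 7/4)² = (-199/4)² = 39601/16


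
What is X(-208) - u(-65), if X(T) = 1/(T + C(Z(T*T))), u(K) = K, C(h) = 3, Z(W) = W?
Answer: 13324/205 ≈ 64.995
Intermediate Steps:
X(T) = 1/(3 + T) (X(T) = 1/(T + 3) = 1/(3 + T))
X(-208) - u(-65) = 1/(3 - 208) - 1*(-65) = 1/(-205) + 65 = -1/205 + 65 = 13324/205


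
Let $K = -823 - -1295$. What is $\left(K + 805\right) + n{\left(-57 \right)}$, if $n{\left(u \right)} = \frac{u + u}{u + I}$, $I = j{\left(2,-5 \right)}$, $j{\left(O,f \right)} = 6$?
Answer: $\frac{21747}{17} \approx 1279.2$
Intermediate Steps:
$I = 6$
$K = 472$ ($K = -823 + 1295 = 472$)
$n{\left(u \right)} = \frac{2 u}{6 + u}$ ($n{\left(u \right)} = \frac{u + u}{u + 6} = \frac{2 u}{6 + u}$)
$\left(K + 805\right) + n{\left(-57 \right)} = \left(472 + 805\right) + 2 \left(-57\right) \frac{1}{6 - 57} = 1277 + 2 \left(-57\right) \frac{1}{-51} = 1277 + 2 \left(-57\right) \left(- \frac{1}{51}\right) = 1277 + \frac{38}{17} = \frac{21747}{17}$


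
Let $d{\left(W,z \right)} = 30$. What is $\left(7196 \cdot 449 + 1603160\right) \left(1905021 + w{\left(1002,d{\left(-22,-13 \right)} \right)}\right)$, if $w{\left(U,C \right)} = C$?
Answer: $9209328962364$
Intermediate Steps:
$\left(7196 \cdot 449 + 1603160\right) \left(1905021 + w{\left(1002,d{\left(-22,-13 \right)} \right)}\right) = \left(7196 \cdot 449 + 1603160\right) \left(1905021 + 30\right) = \left(3231004 + 1603160\right) 1905051 = 4834164 \cdot 1905051 = 9209328962364$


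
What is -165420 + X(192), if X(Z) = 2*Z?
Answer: -165036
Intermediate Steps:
-165420 + X(192) = -165420 + 2*192 = -165420 + 384 = -165036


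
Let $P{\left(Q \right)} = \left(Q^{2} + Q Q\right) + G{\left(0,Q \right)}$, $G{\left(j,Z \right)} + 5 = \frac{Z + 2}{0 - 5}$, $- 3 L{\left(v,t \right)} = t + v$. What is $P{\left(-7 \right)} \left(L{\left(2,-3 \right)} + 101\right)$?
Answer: $\frac{28576}{3} \approx 9525.3$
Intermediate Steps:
$L{\left(v,t \right)} = - \frac{t}{3} - \frac{v}{3}$ ($L{\left(v,t \right)} = - \frac{t + v}{3} = - \frac{t}{3} - \frac{v}{3}$)
$G{\left(j,Z \right)} = - \frac{27}{5} - \frac{Z}{5}$ ($G{\left(j,Z \right)} = -5 + \frac{Z + 2}{0 - 5} = -5 + \frac{2 + Z}{-5} = -5 + \left(2 + Z\right) \left(- \frac{1}{5}\right) = -5 - \left(\frac{2}{5} + \frac{Z}{5}\right) = - \frac{27}{5} - \frac{Z}{5}$)
$P{\left(Q \right)} = - \frac{27}{5} + 2 Q^{2} - \frac{Q}{5}$ ($P{\left(Q \right)} = \left(Q^{2} + Q Q\right) - \left(\frac{27}{5} + \frac{Q}{5}\right) = \left(Q^{2} + Q^{2}\right) - \left(\frac{27}{5} + \frac{Q}{5}\right) = 2 Q^{2} - \left(\frac{27}{5} + \frac{Q}{5}\right) = - \frac{27}{5} + 2 Q^{2} - \frac{Q}{5}$)
$P{\left(-7 \right)} \left(L{\left(2,-3 \right)} + 101\right) = \left(- \frac{27}{5} + 2 \left(-7\right)^{2} - - \frac{7}{5}\right) \left(\left(\left(- \frac{1}{3}\right) \left(-3\right) - \frac{2}{3}\right) + 101\right) = \left(- \frac{27}{5} + 2 \cdot 49 + \frac{7}{5}\right) \left(\left(1 - \frac{2}{3}\right) + 101\right) = \left(- \frac{27}{5} + 98 + \frac{7}{5}\right) \left(\frac{1}{3} + 101\right) = 94 \cdot \frac{304}{3} = \frac{28576}{3}$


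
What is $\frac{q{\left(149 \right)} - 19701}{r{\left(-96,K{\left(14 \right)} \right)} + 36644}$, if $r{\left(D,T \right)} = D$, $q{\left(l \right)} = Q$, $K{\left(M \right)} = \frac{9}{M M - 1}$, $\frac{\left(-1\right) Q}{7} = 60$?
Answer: $- \frac{20121}{36548} \approx -0.55054$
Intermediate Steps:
$Q = -420$ ($Q = \left(-7\right) 60 = -420$)
$K{\left(M \right)} = \frac{9}{-1 + M^{2}}$ ($K{\left(M \right)} = \frac{9}{M^{2} - 1} = \frac{9}{-1 + M^{2}}$)
$q{\left(l \right)} = -420$
$\frac{q{\left(149 \right)} - 19701}{r{\left(-96,K{\left(14 \right)} \right)} + 36644} = \frac{-420 - 19701}{-96 + 36644} = - \frac{20121}{36548}$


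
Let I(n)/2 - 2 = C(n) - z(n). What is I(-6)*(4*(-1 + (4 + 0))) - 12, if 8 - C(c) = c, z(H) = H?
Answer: 516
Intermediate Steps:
C(c) = 8 - c
I(n) = 20 - 4*n (I(n) = 4 + 2*((8 - n) - n) = 4 + 2*(8 - 2*n) = 4 + (16 - 4*n) = 20 - 4*n)
I(-6)*(4*(-1 + (4 + 0))) - 12 = (20 - 4*(-6))*(4*(-1 + (4 + 0))) - 12 = (20 + 24)*(4*(-1 + 4)) - 12 = 44*(4*3) - 12 = 44*12 - 12 = 528 - 12 = 516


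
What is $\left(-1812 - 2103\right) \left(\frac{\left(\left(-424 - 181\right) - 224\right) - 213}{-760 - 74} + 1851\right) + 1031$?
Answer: $- \frac{1007823031}{139} \approx -7.2505 \cdot 10^{6}$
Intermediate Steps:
$\left(-1812 - 2103\right) \left(\frac{\left(\left(-424 - 181\right) - 224\right) - 213}{-760 - 74} + 1851\right) + 1031 = - 3915 \left(\frac{\left(-605 - 224\right) - 213}{-834} + 1851\right) + 1031 = - 3915 \left(\left(-829 - 213\right) \left(- \frac{1}{834}\right) + 1851\right) + 1031 = - 3915 \left(\left(-1042\right) \left(- \frac{1}{834}\right) + 1851\right) + 1031 = - 3915 \left(\frac{521}{417} + 1851\right) + 1031 = \left(-3915\right) \frac{772388}{417} + 1031 = - \frac{1007966340}{139} + 1031 = - \frac{1007823031}{139}$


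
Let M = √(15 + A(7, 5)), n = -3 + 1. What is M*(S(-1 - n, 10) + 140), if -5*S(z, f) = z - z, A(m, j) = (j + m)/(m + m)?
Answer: 20*√777 ≈ 557.49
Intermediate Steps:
A(m, j) = (j + m)/(2*m) (A(m, j) = (j + m)/((2*m)) = (j + m)*(1/(2*m)) = (j + m)/(2*m))
n = -2
S(z, f) = 0 (S(z, f) = -(z - z)/5 = -⅕*0 = 0)
M = √777/7 (M = √(15 + (½)*(5 + 7)/7) = √(15 + (½)*(⅐)*12) = √(15 + 6/7) = √(111/7) = √777/7 ≈ 3.9821)
M*(S(-1 - n, 10) + 140) = (√777/7)*(0 + 140) = (√777/7)*140 = 20*√777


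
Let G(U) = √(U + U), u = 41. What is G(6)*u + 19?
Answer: 19 + 82*√3 ≈ 161.03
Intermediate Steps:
G(U) = √2*√U (G(U) = √(2*U) = √2*√U)
G(6)*u + 19 = (√2*√6)*41 + 19 = (2*√3)*41 + 19 = 82*√3 + 19 = 19 + 82*√3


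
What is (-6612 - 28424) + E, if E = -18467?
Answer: -53503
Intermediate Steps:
(-6612 - 28424) + E = (-6612 - 28424) - 18467 = -35036 - 18467 = -53503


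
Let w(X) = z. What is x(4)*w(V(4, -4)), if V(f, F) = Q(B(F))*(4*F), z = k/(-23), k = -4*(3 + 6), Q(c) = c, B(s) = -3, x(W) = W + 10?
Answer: 504/23 ≈ 21.913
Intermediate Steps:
x(W) = 10 + W
k = -36 (k = -4*9 = -36)
z = 36/23 (z = -36/(-23) = -36*(-1/23) = 36/23 ≈ 1.5652)
V(f, F) = -12*F
w(X) = 36/23
x(4)*w(V(4, -4)) = (10 + 4)*(36/23) = 14*(36/23) = 504/23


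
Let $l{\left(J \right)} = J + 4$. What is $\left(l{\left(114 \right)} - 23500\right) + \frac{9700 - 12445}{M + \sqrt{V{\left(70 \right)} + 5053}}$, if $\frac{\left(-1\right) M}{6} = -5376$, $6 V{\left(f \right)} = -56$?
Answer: $- \frac{72983284987374}{3121333477} + \frac{2745 \sqrt{45393}}{3121333477} \approx -23382.0$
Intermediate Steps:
$V{\left(f \right)} = - \frac{28}{3}$ ($V{\left(f \right)} = \frac{1}{6} \left(-56\right) = - \frac{28}{3}$)
$M = 32256$ ($M = \left(-6\right) \left(-5376\right) = 32256$)
$l{\left(J \right)} = 4 + J$
$\left(l{\left(114 \right)} - 23500\right) + \frac{9700 - 12445}{M + \sqrt{V{\left(70 \right)} + 5053}} = \left(\left(4 + 114\right) - 23500\right) + \frac{9700 - 12445}{32256 + \sqrt{- \frac{28}{3} + 5053}} = \left(118 - 23500\right) - \frac{2745}{32256 + \sqrt{\frac{15131}{3}}} = -23382 - \frac{2745}{32256 + \frac{\sqrt{45393}}{3}}$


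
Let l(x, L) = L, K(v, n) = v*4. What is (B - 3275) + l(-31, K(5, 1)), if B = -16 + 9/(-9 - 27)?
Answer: -13085/4 ≈ -3271.3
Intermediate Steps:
K(v, n) = 4*v
B = -65/4 (B = -16 + 9/(-36) = -16 - 1/36*9 = -16 - ¼ = -65/4 ≈ -16.250)
(B - 3275) + l(-31, K(5, 1)) = (-65/4 - 3275) + 4*5 = -13165/4 + 20 = -13085/4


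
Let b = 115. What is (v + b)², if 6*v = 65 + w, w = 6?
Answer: 579121/36 ≈ 16087.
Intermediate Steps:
v = 71/6 (v = (65 + 6)/6 = (⅙)*71 = 71/6 ≈ 11.833)
(v + b)² = (71/6 + 115)² = (761/6)² = 579121/36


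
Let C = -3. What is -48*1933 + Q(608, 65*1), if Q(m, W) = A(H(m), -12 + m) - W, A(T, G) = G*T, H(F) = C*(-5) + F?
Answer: 278459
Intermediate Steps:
H(F) = 15 + F (H(F) = -3*(-5) + F = 15 + F)
Q(m, W) = -W + (-12 + m)*(15 + m) (Q(m, W) = (-12 + m)*(15 + m) - W = -W + (-12 + m)*(15 + m))
-48*1933 + Q(608, 65*1) = -48*1933 + (-65 + (-12 + 608)*(15 + 608)) = -92784 + (-1*65 + 596*623) = -92784 + (-65 + 371308) = -92784 + 371243 = 278459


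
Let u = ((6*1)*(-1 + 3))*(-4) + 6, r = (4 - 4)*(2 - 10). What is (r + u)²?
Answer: 1764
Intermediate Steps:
r = 0 (r = 0*(-8) = 0)
u = -42 (u = (6*2)*(-4) + 6 = 12*(-4) + 6 = -48 + 6 = -42)
(r + u)² = (0 - 42)² = (-42)² = 1764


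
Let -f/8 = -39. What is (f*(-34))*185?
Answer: -1962480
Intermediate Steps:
f = 312 (f = -8*(-39) = 312)
(f*(-34))*185 = (312*(-34))*185 = -10608*185 = -1962480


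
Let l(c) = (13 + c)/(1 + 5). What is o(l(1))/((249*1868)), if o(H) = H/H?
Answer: 1/465132 ≈ 2.1499e-6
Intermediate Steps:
l(c) = 13/6 + c/6 (l(c) = (13 + c)/6 = (13 + c)*(⅙) = 13/6 + c/6)
o(H) = 1
o(l(1))/((249*1868)) = 1/(249*1868) = 1/465132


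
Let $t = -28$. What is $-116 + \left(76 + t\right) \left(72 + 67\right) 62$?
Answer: $413548$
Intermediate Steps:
$-116 + \left(76 + t\right) \left(72 + 67\right) 62 = -116 + \left(76 - 28\right) \left(72 + 67\right) 62 = -116 + 48 \cdot 139 \cdot 62 = -116 + 6672 \cdot 62 = -116 + 413664 = 413548$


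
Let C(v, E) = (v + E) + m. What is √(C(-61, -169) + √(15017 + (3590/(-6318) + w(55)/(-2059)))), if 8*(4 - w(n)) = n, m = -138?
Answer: √(-85426423962048 + 80301*√125491322651662266)/481806 ≈ 15.667*I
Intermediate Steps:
w(n) = 4 - n/8
C(v, E) = -138 + E + v (C(v, E) = (v + E) - 138 = (E + v) - 138 = -138 + E + v)
√(C(-61, -169) + √(15017 + (3590/(-6318) + w(55)/(-2059)))) = √((-138 - 169 - 61) + √(15017 + (3590/(-6318) + (4 - ⅛*55)/(-2059)))) = √(-368 + √(15017 + (3590*(-1/6318) + (4 - 55/8)*(-1/2059)))) = √(-368 + √(15017 + (-1795/3159 - 23/8*(-1/2059)))) = √(-368 + √(15017 + (-1795/3159 + 23/16472))) = √(-368 + √(15017 - 29494583/52035048)) = √(-368 + √(781380821233/52035048)) = √(-368 + √125491322651662266/2890836)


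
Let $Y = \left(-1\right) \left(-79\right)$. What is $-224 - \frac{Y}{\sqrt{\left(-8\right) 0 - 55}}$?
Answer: $-224 + \frac{79 i \sqrt{55}}{55} \approx -224.0 + 10.652 i$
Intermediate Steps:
$Y = 79$
$-224 - \frac{Y}{\sqrt{\left(-8\right) 0 - 55}} = -224 - \frac{79}{\sqrt{\left(-8\right) 0 - 55}} = -224 - \frac{79}{\sqrt{0 - 55}} = -224 - \frac{79}{\sqrt{-55}} = -224 - \frac{79}{i \sqrt{55}} = -224 - 79 \left(- \frac{i \sqrt{55}}{55}\right) = -224 - - \frac{79 i \sqrt{55}}{55} = -224 + \frac{79 i \sqrt{55}}{55}$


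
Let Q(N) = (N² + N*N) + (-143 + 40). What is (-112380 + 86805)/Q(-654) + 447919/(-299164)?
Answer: -390769229651/255883644956 ≈ -1.5271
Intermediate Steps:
Q(N) = -103 + 2*N² (Q(N) = (N² + N²) - 103 = 2*N² - 103 = -103 + 2*N²)
(-112380 + 86805)/Q(-654) + 447919/(-299164) = (-112380 + 86805)/(-103 + 2*(-654)²) + 447919/(-299164) = -25575/(-103 + 2*427716) + 447919*(-1/299164) = -25575/(-103 + 855432) - 447919/299164 = -25575/855329 - 447919/299164 = -390769229651/255883644956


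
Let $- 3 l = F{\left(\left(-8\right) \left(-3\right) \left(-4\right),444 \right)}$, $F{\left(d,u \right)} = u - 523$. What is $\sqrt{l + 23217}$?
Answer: $\frac{\sqrt{209190}}{3} \approx 152.46$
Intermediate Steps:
$F{\left(d,u \right)} = -523 + u$
$l = \frac{79}{3}$ ($l = - \frac{-523 + 444}{3} = \left(- \frac{1}{3}\right) \left(-79\right) = \frac{79}{3} \approx 26.333$)
$\sqrt{l + 23217} = \sqrt{\frac{79}{3} + 23217} = \sqrt{\frac{69730}{3}} = \frac{\sqrt{209190}}{3}$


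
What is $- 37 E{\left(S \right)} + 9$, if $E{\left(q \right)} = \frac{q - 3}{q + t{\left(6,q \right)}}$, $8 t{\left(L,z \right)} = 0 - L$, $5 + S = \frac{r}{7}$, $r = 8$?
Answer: $- \frac{1981}{43} \approx -46.07$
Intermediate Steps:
$S = - \frac{27}{7}$ ($S = -5 + \frac{8}{7} = - \frac{27}{7} \approx -3.8571$)
$t{\left(L,z \right)} = - \frac{L}{8}$ ($t{\left(L,z \right)} = \frac{0 - L}{8} = \frac{\left(-1\right) L}{8} = - \frac{L}{8}$)
$E{\left(q \right)} = \frac{-3 + q}{- \frac{3}{4} + q}$ ($E{\left(q \right)} = \frac{q - 3}{q - \frac{3}{4}} = \frac{-3 + q}{q - \frac{3}{4}} = \frac{-3 + q}{- \frac{3}{4} + q}$)
$- 37 E{\left(S \right)} + 9 = - 37 \frac{4 \left(-3 - \frac{27}{7}\right)}{-3 + 4 \left(- \frac{27}{7}\right)} + 9 = - 37 \cdot 4 \frac{1}{-3 - \frac{108}{7}} \left(- \frac{48}{7}\right) + 9 = - 37 \cdot 4 \frac{1}{- \frac{129}{7}} \left(- \frac{48}{7}\right) + 9 = - 37 \cdot 4 \left(- \frac{7}{129}\right) \left(- \frac{48}{7}\right) + 9 = \left(-37\right) \frac{64}{43} + 9 = - \frac{2368}{43} + 9 = - \frac{1981}{43}$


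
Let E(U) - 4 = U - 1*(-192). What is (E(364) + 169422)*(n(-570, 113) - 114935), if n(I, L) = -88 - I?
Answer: -19454949846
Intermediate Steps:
E(U) = 196 + U (E(U) = 4 + (U - 1*(-192)) = 4 + (U + 192) = 4 + (192 + U) = 196 + U)
(E(364) + 169422)*(n(-570, 113) - 114935) = ((196 + 364) + 169422)*((-88 - 1*(-570)) - 114935) = (560 + 169422)*((-88 + 570) - 114935) = 169982*(482 - 114935) = 169982*(-114453) = -19454949846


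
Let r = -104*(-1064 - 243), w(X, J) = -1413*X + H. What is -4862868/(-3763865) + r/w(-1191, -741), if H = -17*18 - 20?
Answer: 8693667235196/6332917402805 ≈ 1.3728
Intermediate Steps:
H = -326 (H = -306 - 20 = -326)
w(X, J) = -326 - 1413*X (w(X, J) = -1413*X - 326 = -326 - 1413*X)
r = 135928 (r = -104*(-1307) = 135928)
-4862868/(-3763865) + r/w(-1191, -741) = -4862868/(-3763865) + 135928/(-326 - 1413*(-1191)) = -4862868*(-1/3763865) + 135928/(-326 + 1682883) = 4862868/3763865 + 135928/1682557 = 8693667235196/6332917402805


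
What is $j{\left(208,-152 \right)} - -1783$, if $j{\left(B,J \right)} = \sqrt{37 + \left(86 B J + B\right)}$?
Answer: $1783 + i \sqrt{2718731} \approx 1783.0 + 1648.9 i$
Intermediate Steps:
$j{\left(B,J \right)} = \sqrt{37 + B + 86 B J}$ ($j{\left(B,J \right)} = \sqrt{37 + \left(86 B J + B\right)} = \sqrt{37 + \left(B + 86 B J\right)} = \sqrt{37 + B + 86 B J}$)
$j{\left(208,-152 \right)} - -1783 = \sqrt{37 + 208 + 86 \cdot 208 \left(-152\right)} - -1783 = \sqrt{37 + 208 - 2718976} + 1783 = \sqrt{-2718731} + 1783 = i \sqrt{2718731} + 1783 = 1783 + i \sqrt{2718731}$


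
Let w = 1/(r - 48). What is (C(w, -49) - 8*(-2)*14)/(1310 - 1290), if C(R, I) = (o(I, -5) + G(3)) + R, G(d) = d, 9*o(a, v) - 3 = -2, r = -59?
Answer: 218699/19260 ≈ 11.355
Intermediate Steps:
o(a, v) = ⅑ (o(a, v) = ⅓ + (⅑)*(-2) = ⅓ - 2/9 = ⅑)
w = -1/107 (w = 1/(-59 - 48) = 1/(-107) = -1/107 ≈ -0.0093458)
C(R, I) = 28/9 + R (C(R, I) = (⅑ + 3) + R = 28/9 + R)
(C(w, -49) - 8*(-2)*14)/(1310 - 1290) = ((28/9 - 1/107) - 8*(-2)*14)/(1310 - 1290) = (2987/963 + 16*14)/20 = (2987/963 + 224)*(1/20) = (218699/963)*(1/20) = 218699/19260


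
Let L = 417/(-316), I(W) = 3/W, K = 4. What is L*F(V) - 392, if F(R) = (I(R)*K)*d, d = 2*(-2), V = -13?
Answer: -407588/1027 ≈ -396.87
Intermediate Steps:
L = -417/316 (L = 417*(-1/316) = -417/316 ≈ -1.3196)
d = -4
F(R) = -48/R (F(R) = ((3/R)*4)*(-4) = (12/R)*(-4) = -48/R)
L*F(V) - 392 = -(-5004)/(79*(-13)) - 392 = -(-5004)*(-1)/(79*13) - 392 = -417/316*48/13 - 392 = -5004/1027 - 392 = -407588/1027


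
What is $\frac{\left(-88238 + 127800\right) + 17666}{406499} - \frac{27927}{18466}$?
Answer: $- \frac{10295525325}{7506410534} \approx -1.3716$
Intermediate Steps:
$\frac{\left(-88238 + 127800\right) + 17666}{406499} - \frac{27927}{18466} = \left(39562 + 17666\right) \frac{1}{406499} - \frac{27927}{18466} = 57228 \cdot \frac{1}{406499} - \frac{27927}{18466} = \frac{57228}{406499} - \frac{27927}{18466} = - \frac{10295525325}{7506410534}$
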